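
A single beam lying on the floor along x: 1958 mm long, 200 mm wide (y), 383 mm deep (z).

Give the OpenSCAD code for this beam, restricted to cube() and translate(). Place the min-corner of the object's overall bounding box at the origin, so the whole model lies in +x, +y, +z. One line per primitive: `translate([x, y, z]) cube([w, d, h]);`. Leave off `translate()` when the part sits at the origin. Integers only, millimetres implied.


cube([1958, 200, 383]);


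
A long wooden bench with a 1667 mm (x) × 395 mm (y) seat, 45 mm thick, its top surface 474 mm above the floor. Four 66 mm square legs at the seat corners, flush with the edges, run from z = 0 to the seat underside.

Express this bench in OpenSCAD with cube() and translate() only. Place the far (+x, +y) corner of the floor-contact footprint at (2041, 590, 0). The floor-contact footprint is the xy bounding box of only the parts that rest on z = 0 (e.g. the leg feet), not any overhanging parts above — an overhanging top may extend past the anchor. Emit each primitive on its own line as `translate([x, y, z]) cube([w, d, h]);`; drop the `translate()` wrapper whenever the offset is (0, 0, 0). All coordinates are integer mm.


translate([374, 195, 429]) cube([1667, 395, 45]);
translate([374, 195, 0]) cube([66, 66, 429]);
translate([374, 524, 0]) cube([66, 66, 429]);
translate([1975, 195, 0]) cube([66, 66, 429]);
translate([1975, 524, 0]) cube([66, 66, 429]);


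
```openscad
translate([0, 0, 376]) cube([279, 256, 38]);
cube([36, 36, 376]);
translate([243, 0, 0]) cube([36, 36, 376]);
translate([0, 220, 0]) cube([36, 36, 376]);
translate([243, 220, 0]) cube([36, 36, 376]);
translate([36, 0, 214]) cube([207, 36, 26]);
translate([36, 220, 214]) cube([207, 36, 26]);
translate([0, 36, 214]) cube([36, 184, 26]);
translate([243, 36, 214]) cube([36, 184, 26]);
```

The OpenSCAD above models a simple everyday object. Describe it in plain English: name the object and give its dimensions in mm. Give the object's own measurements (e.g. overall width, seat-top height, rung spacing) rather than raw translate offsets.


A simple wooden stool: a rectangular seat 279 mm (x) by 256 mm (y), 38 mm thick, top face at z = 414 mm, on four square legs, each 36×36 mm in cross-section. The legs rest on z = 0, each flush with a corner of the seat. Four stretchers, 36 mm wide and 26 mm tall, connect adjacent legs with their undersides at z = 214 mm, each running between the inner faces of the legs it joins and aligned with the legs' outer faces on the other axis.


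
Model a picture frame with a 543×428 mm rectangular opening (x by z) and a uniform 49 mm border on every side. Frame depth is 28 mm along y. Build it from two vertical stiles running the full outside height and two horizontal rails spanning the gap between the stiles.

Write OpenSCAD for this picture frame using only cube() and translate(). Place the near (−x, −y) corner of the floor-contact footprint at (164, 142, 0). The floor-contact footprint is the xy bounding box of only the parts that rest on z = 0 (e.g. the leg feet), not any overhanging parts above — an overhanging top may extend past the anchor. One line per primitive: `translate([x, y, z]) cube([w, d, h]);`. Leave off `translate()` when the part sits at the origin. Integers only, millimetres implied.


translate([164, 142, 0]) cube([49, 28, 526]);
translate([756, 142, 0]) cube([49, 28, 526]);
translate([213, 142, 0]) cube([543, 28, 49]);
translate([213, 142, 477]) cube([543, 28, 49]);


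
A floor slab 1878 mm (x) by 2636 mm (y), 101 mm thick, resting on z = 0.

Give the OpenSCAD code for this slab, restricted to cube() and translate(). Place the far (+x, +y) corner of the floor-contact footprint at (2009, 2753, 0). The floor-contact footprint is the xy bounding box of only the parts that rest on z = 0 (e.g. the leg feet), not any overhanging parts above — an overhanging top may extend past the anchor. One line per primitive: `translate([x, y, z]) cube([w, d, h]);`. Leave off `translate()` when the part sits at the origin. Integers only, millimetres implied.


translate([131, 117, 0]) cube([1878, 2636, 101]);


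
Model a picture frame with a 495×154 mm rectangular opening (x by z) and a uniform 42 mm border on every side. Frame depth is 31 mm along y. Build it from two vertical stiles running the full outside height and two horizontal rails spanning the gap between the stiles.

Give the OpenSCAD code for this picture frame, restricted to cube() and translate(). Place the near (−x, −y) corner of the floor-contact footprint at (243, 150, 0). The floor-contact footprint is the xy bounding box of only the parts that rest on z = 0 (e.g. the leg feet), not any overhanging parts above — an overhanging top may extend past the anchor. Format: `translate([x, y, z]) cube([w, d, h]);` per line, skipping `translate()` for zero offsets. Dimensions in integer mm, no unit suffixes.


translate([243, 150, 0]) cube([42, 31, 238]);
translate([780, 150, 0]) cube([42, 31, 238]);
translate([285, 150, 0]) cube([495, 31, 42]);
translate([285, 150, 196]) cube([495, 31, 42]);


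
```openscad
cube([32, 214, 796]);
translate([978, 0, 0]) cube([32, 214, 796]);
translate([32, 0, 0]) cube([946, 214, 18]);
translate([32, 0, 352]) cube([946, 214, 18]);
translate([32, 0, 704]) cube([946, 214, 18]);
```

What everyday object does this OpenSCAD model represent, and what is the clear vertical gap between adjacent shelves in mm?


A bookshelf. The clear shelf gap is 334 mm.

Two tall side panels with 3 horizontal boards between them — a bookshelf. The first two shelf undersides are at z = 0 and z = 352; with shelf thickness 18, the clear gap is 352 − 0 − 18 = 334 mm.


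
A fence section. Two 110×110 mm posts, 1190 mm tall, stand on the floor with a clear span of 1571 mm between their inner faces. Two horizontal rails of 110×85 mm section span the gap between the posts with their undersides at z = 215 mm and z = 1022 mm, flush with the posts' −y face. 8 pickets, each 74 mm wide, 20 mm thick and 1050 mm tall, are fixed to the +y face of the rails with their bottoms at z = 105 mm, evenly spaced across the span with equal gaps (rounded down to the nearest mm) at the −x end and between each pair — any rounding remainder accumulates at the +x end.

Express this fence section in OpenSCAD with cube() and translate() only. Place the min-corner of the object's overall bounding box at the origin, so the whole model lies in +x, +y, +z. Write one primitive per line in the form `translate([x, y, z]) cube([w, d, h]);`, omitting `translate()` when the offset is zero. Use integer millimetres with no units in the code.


cube([110, 110, 1190]);
translate([1681, 0, 0]) cube([110, 110, 1190]);
translate([110, 0, 215]) cube([1571, 110, 85]);
translate([110, 0, 1022]) cube([1571, 110, 85]);
translate([218, 110, 105]) cube([74, 20, 1050]);
translate([400, 110, 105]) cube([74, 20, 1050]);
translate([582, 110, 105]) cube([74, 20, 1050]);
translate([764, 110, 105]) cube([74, 20, 1050]);
translate([946, 110, 105]) cube([74, 20, 1050]);
translate([1128, 110, 105]) cube([74, 20, 1050]);
translate([1310, 110, 105]) cube([74, 20, 1050]);
translate([1492, 110, 105]) cube([74, 20, 1050]);


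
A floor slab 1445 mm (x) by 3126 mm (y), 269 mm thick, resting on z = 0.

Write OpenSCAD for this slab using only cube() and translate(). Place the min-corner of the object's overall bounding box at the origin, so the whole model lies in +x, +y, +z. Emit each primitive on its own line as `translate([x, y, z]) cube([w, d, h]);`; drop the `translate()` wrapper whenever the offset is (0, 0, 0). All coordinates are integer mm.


cube([1445, 3126, 269]);


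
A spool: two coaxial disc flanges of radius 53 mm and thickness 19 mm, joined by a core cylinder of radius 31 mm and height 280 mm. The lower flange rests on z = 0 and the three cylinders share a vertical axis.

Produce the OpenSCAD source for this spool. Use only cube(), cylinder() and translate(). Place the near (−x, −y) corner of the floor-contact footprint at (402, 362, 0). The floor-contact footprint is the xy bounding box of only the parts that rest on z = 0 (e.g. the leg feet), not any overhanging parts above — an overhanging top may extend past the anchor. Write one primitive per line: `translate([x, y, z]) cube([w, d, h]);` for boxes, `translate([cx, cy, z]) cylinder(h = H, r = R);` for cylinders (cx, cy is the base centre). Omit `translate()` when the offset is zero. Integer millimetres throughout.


translate([455, 415, 0]) cylinder(h = 19, r = 53);
translate([455, 415, 19]) cylinder(h = 280, r = 31);
translate([455, 415, 299]) cylinder(h = 19, r = 53);


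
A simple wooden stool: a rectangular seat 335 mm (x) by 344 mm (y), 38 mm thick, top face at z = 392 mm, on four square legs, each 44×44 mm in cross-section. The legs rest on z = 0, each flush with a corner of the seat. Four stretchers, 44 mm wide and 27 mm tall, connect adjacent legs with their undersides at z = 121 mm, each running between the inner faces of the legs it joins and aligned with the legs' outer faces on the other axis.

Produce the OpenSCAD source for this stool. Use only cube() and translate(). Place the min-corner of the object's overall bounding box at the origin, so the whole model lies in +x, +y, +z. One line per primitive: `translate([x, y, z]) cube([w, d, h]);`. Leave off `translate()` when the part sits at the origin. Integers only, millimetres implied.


translate([0, 0, 354]) cube([335, 344, 38]);
cube([44, 44, 354]);
translate([291, 0, 0]) cube([44, 44, 354]);
translate([0, 300, 0]) cube([44, 44, 354]);
translate([291, 300, 0]) cube([44, 44, 354]);
translate([44, 0, 121]) cube([247, 44, 27]);
translate([44, 300, 121]) cube([247, 44, 27]);
translate([0, 44, 121]) cube([44, 256, 27]);
translate([291, 44, 121]) cube([44, 256, 27]);


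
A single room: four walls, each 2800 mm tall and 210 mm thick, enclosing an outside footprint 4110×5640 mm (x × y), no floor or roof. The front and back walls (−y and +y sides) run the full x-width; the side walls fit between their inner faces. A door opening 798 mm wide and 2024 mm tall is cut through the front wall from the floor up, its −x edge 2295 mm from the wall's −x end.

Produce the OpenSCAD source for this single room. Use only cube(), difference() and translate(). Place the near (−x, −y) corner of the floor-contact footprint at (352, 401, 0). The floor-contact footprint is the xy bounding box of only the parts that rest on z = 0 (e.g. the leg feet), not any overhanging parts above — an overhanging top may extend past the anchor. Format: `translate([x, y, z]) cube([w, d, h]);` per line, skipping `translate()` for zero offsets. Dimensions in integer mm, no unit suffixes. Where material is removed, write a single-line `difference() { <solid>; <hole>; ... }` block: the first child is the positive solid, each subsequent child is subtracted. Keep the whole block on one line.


difference() { translate([352, 401, 0]) cube([4110, 210, 2800]); translate([2647, 401, 0]) cube([798, 210, 2024]); }
translate([352, 5831, 0]) cube([4110, 210, 2800]);
translate([352, 611, 0]) cube([210, 5220, 2800]);
translate([4252, 611, 0]) cube([210, 5220, 2800]);


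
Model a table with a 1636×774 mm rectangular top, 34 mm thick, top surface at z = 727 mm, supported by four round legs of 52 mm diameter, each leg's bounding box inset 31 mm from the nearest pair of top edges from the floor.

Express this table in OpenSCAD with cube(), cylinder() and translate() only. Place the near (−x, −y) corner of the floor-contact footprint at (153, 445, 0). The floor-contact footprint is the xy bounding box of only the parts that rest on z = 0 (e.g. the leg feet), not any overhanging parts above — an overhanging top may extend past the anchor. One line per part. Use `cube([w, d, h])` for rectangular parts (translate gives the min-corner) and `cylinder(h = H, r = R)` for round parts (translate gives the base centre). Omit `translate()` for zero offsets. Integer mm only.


translate([122, 414, 693]) cube([1636, 774, 34]);
translate([179, 471, 0]) cylinder(h = 693, r = 26);
translate([1701, 471, 0]) cylinder(h = 693, r = 26);
translate([179, 1131, 0]) cylinder(h = 693, r = 26);
translate([1701, 1131, 0]) cylinder(h = 693, r = 26);


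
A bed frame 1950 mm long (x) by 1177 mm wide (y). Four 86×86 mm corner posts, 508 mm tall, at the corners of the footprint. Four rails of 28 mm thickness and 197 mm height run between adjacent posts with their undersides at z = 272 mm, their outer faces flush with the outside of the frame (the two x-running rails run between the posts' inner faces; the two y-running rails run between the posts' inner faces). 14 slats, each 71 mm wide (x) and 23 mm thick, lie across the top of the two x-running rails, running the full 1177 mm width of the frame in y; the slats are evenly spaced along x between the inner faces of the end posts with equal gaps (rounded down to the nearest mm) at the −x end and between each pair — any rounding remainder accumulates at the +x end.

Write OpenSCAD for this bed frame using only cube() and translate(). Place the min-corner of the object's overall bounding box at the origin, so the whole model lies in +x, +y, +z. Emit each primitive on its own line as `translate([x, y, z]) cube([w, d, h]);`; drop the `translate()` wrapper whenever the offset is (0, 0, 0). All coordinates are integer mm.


// slat z = rail_z + rail_h = 272 + 197 = 469
// slat gap = ⌊(1778 − 14·71) / 15⌋ = 52
cube([86, 86, 508]);
translate([0, 1091, 0]) cube([86, 86, 508]);
translate([1864, 0, 0]) cube([86, 86, 508]);
translate([1864, 1091, 0]) cube([86, 86, 508]);
translate([86, 0, 272]) cube([1778, 28, 197]);
translate([86, 1149, 272]) cube([1778, 28, 197]);
translate([0, 86, 272]) cube([28, 1005, 197]);
translate([1922, 86, 272]) cube([28, 1005, 197]);
translate([138, 0, 469]) cube([71, 1177, 23]);
translate([261, 0, 469]) cube([71, 1177, 23]);
translate([384, 0, 469]) cube([71, 1177, 23]);
translate([507, 0, 469]) cube([71, 1177, 23]);
translate([630, 0, 469]) cube([71, 1177, 23]);
translate([753, 0, 469]) cube([71, 1177, 23]);
translate([876, 0, 469]) cube([71, 1177, 23]);
translate([999, 0, 469]) cube([71, 1177, 23]);
translate([1122, 0, 469]) cube([71, 1177, 23]);
translate([1245, 0, 469]) cube([71, 1177, 23]);
translate([1368, 0, 469]) cube([71, 1177, 23]);
translate([1491, 0, 469]) cube([71, 1177, 23]);
translate([1614, 0, 469]) cube([71, 1177, 23]);
translate([1737, 0, 469]) cube([71, 1177, 23]);


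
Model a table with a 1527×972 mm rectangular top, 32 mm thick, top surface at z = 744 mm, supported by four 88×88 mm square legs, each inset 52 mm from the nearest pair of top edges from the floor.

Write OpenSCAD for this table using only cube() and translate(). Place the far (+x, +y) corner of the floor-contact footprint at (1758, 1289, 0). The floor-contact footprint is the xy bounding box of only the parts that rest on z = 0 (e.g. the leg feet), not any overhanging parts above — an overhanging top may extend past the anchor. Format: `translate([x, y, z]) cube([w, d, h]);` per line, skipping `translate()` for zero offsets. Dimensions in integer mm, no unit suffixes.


translate([283, 369, 712]) cube([1527, 972, 32]);
translate([335, 421, 0]) cube([88, 88, 712]);
translate([1670, 421, 0]) cube([88, 88, 712]);
translate([335, 1201, 0]) cube([88, 88, 712]);
translate([1670, 1201, 0]) cube([88, 88, 712]);


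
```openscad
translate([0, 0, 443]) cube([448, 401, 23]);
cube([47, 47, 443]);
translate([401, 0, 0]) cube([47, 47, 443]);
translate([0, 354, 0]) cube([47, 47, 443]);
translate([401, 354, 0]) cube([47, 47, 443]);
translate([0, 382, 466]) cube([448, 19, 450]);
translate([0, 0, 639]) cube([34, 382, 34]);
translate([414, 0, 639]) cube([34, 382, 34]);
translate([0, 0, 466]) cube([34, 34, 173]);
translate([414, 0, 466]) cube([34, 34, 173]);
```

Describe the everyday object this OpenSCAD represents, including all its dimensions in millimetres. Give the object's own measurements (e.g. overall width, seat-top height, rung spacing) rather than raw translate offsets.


A chair. The seat is a 448×401×23 mm slab with its top at z = 466 mm, on four 47×47 mm corner legs (flush with the seat edges, standing on z = 0). A flat backrest 19 mm thick, 450 mm tall, spans the full seat width and rises from the seat top along its +y edge, rear face flush with the rear of the seat. Two armrests of 34×34 mm section run along each side from the seat's front edge to the front of the backrest, top faces 207 mm above the seat top and outer faces flush with the seat's x-edges; a 34×34 mm post under the front of each armrest stands on the seat at the front corner.


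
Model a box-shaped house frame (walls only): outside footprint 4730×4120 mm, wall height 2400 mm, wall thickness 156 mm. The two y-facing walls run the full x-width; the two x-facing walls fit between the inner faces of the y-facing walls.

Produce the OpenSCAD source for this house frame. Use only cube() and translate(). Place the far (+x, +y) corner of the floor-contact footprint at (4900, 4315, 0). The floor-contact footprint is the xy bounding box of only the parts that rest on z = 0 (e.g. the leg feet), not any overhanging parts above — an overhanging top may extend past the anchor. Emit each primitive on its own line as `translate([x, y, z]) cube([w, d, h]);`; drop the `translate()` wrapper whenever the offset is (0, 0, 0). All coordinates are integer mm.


translate([170, 195, 0]) cube([4730, 156, 2400]);
translate([170, 4159, 0]) cube([4730, 156, 2400]);
translate([170, 351, 0]) cube([156, 3808, 2400]);
translate([4744, 351, 0]) cube([156, 3808, 2400]);


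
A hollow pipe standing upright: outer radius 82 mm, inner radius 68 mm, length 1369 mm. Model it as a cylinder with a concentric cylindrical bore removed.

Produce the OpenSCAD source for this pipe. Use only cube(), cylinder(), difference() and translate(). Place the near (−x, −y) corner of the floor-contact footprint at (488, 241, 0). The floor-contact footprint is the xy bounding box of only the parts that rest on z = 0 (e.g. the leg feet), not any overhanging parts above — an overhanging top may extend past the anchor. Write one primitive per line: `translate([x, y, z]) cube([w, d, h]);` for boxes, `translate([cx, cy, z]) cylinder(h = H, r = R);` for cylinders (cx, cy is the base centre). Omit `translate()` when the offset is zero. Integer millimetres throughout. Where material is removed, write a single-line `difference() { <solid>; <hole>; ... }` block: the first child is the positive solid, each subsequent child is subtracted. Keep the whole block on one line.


difference() { translate([570, 323, 0]) cylinder(h = 1369, r = 82); translate([570, 323, 0]) cylinder(h = 1369, r = 68); }


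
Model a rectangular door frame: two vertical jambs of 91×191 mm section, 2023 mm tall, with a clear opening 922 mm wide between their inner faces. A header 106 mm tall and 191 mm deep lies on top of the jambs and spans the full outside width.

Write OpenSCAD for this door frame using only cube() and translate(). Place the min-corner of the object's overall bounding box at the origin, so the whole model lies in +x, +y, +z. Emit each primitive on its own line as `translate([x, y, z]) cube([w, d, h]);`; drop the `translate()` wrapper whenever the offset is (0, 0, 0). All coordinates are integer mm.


cube([91, 191, 2023]);
translate([1013, 0, 0]) cube([91, 191, 2023]);
translate([0, 0, 2023]) cube([1104, 191, 106]);


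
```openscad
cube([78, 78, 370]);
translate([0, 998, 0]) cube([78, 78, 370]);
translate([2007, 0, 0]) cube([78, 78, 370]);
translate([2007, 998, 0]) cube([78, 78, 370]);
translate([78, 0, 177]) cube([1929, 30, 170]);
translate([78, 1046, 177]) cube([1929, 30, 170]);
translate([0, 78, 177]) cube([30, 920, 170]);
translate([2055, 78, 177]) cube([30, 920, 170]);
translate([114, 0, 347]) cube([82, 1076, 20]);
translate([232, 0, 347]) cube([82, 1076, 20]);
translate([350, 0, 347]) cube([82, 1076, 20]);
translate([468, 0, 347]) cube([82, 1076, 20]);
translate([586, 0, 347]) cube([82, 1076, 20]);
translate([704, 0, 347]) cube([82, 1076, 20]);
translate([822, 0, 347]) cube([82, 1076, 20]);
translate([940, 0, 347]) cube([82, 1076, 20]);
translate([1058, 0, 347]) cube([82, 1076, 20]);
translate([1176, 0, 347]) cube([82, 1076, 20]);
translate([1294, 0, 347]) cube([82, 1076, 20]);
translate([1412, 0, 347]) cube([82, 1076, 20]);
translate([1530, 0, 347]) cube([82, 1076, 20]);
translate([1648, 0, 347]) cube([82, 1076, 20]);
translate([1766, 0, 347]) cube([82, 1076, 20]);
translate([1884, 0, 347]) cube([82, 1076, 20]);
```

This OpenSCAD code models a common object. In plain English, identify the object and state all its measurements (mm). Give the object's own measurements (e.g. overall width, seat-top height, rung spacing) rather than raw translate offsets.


A bed frame 2085 mm long (x) by 1076 mm wide (y). Four 78×78 mm corner posts, 370 mm tall, at the corners of the footprint. Four rails of 30 mm thickness and 170 mm height run between adjacent posts with their undersides at z = 177 mm, their outer faces flush with the outside of the frame (the two x-running rails run between the posts' inner faces; the two y-running rails run between the posts' inner faces). 16 slats, each 82 mm wide (x) and 20 mm thick, lie across the top of the two x-running rails, running the full 1076 mm width of the frame in y; along x they sit between the end posts with a 36 mm gap after the −x posts and between neighbouring slats, leaving 41 mm before the +x posts.


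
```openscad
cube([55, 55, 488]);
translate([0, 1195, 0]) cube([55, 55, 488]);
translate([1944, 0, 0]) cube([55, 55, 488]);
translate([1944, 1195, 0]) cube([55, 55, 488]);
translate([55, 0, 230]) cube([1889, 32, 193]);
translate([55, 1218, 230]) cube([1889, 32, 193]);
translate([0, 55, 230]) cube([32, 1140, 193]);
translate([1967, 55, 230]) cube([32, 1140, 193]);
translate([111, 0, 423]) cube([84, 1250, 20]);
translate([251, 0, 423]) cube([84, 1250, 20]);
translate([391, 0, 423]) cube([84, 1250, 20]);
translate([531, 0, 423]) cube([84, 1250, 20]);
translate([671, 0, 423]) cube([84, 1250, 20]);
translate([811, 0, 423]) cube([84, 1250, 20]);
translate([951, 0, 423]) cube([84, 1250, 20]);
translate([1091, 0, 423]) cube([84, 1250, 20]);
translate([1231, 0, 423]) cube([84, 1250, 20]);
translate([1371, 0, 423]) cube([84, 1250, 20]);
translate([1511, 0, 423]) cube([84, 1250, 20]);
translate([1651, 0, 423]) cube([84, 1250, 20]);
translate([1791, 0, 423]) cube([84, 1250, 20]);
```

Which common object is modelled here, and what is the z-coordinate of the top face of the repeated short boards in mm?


A bed frame. The slat-top height is 443 mm.

Four posts, four rails, and a row of slats — a bed frame. Slats sit on the rails at z = 230 + 193 = 423; with slat thickness 20, the top is 443 mm.


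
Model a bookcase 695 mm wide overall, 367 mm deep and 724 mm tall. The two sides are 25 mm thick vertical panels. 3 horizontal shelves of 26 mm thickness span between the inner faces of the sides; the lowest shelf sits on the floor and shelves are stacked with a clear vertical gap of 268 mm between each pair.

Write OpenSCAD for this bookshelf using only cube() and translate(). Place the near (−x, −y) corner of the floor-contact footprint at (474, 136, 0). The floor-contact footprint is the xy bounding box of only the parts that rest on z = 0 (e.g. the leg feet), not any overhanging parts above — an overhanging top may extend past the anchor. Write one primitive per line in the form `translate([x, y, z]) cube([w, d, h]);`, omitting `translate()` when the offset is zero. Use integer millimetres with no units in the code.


translate([474, 136, 0]) cube([25, 367, 724]);
translate([1144, 136, 0]) cube([25, 367, 724]);
translate([499, 136, 0]) cube([645, 367, 26]);
translate([499, 136, 294]) cube([645, 367, 26]);
translate([499, 136, 588]) cube([645, 367, 26]);


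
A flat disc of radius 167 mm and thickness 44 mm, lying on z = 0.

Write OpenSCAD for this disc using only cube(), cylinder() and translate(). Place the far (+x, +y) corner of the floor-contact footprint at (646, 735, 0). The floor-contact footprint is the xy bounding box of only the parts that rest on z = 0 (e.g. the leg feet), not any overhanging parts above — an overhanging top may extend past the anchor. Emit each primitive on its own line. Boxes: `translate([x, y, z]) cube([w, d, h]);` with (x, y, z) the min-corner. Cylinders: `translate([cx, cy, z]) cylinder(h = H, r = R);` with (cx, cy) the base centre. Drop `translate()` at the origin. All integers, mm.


translate([479, 568, 0]) cylinder(h = 44, r = 167);


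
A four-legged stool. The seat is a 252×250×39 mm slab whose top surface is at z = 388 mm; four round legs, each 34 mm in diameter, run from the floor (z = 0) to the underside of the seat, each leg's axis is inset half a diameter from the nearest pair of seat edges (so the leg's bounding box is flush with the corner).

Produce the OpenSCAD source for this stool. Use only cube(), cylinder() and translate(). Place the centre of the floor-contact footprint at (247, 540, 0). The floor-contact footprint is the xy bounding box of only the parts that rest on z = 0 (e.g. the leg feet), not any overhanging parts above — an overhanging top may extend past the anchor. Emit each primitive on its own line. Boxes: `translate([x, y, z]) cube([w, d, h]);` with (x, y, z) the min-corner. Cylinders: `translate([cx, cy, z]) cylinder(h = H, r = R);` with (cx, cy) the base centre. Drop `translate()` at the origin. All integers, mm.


// leg_h = 388 - 39 = 349
translate([121, 415, 349]) cube([252, 250, 39]);
translate([138, 432, 0]) cylinder(h = 349, r = 17);
translate([356, 432, 0]) cylinder(h = 349, r = 17);
translate([138, 648, 0]) cylinder(h = 349, r = 17);
translate([356, 648, 0]) cylinder(h = 349, r = 17);


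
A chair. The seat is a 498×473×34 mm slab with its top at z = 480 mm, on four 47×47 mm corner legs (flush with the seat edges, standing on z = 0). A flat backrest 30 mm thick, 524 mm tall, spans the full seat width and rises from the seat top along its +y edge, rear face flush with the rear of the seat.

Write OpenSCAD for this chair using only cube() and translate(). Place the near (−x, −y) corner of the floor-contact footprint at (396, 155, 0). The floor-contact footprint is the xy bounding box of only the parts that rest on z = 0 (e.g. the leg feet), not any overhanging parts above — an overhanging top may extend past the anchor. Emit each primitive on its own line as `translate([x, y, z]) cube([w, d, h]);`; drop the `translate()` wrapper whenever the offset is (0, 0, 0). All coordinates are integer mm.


// leg_h = 480 - 34 = 446
translate([396, 155, 446]) cube([498, 473, 34]);
translate([396, 155, 0]) cube([47, 47, 446]);
translate([847, 155, 0]) cube([47, 47, 446]);
translate([396, 581, 0]) cube([47, 47, 446]);
translate([847, 581, 0]) cube([47, 47, 446]);
translate([396, 598, 480]) cube([498, 30, 524]);


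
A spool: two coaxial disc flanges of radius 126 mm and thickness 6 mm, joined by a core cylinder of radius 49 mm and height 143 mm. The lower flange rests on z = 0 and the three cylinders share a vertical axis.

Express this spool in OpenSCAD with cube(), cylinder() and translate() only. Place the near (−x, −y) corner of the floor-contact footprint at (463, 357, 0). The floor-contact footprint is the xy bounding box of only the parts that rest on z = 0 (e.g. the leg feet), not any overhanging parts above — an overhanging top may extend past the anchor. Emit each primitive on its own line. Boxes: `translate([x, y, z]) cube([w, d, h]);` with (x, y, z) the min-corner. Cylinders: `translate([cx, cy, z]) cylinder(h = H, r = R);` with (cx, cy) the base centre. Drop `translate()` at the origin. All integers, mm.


translate([589, 483, 0]) cylinder(h = 6, r = 126);
translate([589, 483, 6]) cylinder(h = 143, r = 49);
translate([589, 483, 149]) cylinder(h = 6, r = 126);


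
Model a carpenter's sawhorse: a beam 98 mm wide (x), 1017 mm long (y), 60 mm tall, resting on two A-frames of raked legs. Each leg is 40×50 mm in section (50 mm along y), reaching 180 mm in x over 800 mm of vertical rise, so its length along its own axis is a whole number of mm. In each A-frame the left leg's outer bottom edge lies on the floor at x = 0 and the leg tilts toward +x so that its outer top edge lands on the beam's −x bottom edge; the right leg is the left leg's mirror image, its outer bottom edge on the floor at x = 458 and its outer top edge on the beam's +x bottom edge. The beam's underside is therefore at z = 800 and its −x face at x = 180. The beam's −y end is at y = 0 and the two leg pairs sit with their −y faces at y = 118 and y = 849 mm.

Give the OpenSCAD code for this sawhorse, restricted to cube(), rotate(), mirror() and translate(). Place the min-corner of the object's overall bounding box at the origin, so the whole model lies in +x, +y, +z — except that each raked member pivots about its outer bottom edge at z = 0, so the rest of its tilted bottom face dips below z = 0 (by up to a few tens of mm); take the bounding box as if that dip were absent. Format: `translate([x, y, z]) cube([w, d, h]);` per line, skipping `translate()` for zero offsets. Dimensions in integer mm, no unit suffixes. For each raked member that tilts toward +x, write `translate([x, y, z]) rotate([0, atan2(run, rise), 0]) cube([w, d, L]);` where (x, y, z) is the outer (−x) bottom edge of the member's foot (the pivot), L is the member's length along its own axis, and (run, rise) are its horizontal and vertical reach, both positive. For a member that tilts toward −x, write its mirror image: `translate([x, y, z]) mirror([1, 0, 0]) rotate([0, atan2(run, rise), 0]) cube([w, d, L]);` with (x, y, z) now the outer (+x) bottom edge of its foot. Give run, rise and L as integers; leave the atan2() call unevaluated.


translate([180, 0, 800]) cube([98, 1017, 60]);
translate([0, 118, 0]) rotate([0, atan2(180, 800), 0]) cube([40, 50, 820]);
translate([458, 118, 0]) mirror([1, 0, 0]) rotate([0, atan2(180, 800), 0]) cube([40, 50, 820]);
translate([0, 849, 0]) rotate([0, atan2(180, 800), 0]) cube([40, 50, 820]);
translate([458, 849, 0]) mirror([1, 0, 0]) rotate([0, atan2(180, 800), 0]) cube([40, 50, 820]);


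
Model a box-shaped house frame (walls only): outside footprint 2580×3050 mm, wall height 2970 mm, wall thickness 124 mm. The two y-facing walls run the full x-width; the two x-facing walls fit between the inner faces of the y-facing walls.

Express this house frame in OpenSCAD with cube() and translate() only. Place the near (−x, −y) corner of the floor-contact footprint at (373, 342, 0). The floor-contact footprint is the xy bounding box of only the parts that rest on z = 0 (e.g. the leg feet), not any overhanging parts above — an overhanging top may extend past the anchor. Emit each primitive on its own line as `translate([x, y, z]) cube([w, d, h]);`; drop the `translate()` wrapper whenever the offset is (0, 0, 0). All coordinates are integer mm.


translate([373, 342, 0]) cube([2580, 124, 2970]);
translate([373, 3268, 0]) cube([2580, 124, 2970]);
translate([373, 466, 0]) cube([124, 2802, 2970]);
translate([2829, 466, 0]) cube([124, 2802, 2970]);


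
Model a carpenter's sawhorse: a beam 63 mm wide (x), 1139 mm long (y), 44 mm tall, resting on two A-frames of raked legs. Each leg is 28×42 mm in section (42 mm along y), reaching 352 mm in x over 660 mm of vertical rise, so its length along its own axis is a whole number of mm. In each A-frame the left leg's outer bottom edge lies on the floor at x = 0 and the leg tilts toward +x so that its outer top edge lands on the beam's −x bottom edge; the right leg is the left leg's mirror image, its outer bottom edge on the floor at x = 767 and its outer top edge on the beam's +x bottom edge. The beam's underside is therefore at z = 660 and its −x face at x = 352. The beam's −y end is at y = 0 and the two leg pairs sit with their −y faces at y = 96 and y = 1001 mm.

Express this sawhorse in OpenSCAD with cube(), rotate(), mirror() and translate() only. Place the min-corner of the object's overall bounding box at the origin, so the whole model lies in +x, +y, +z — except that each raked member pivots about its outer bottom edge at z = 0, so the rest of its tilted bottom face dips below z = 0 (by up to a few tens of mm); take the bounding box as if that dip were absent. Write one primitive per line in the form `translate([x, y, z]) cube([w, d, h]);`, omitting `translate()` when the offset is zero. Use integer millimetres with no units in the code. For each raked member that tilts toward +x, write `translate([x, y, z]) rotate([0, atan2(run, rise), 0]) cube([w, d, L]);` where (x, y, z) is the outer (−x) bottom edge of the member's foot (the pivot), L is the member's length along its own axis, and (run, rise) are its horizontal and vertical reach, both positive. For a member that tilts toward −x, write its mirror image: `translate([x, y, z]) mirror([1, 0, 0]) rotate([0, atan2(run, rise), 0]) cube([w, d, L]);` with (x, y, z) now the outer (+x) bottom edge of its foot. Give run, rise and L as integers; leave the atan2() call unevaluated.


// leg length = √(352² + 660²) = 748
// right-leg outer foot x = 2·352 + 63 = 767
// beam min-corner = (352, 0, 660)
translate([352, 0, 660]) cube([63, 1139, 44]);
translate([0, 96, 0]) rotate([0, atan2(352, 660), 0]) cube([28, 42, 748]);
translate([767, 96, 0]) mirror([1, 0, 0]) rotate([0, atan2(352, 660), 0]) cube([28, 42, 748]);
translate([0, 1001, 0]) rotate([0, atan2(352, 660), 0]) cube([28, 42, 748]);
translate([767, 1001, 0]) mirror([1, 0, 0]) rotate([0, atan2(352, 660), 0]) cube([28, 42, 748]);


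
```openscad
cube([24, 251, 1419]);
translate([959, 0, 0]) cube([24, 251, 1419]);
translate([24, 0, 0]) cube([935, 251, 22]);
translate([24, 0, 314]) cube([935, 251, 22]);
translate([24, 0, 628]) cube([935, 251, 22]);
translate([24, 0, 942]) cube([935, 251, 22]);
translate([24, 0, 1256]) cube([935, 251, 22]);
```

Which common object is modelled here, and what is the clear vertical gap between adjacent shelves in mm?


A bookshelf. The clear shelf gap is 292 mm.

Two tall side panels with 5 horizontal boards between them — a bookshelf. The first two shelf undersides are at z = 0 and z = 314; with shelf thickness 22, the clear gap is 314 − 0 − 22 = 292 mm.


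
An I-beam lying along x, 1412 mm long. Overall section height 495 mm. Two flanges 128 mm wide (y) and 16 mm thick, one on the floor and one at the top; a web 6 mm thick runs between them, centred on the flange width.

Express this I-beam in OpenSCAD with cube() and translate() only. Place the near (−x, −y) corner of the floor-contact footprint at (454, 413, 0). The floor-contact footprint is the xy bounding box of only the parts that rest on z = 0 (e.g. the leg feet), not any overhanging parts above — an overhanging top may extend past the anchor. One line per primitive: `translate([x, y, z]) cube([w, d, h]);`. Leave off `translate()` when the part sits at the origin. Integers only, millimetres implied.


translate([454, 413, 0]) cube([1412, 128, 16]);
translate([454, 474, 16]) cube([1412, 6, 463]);
translate([454, 413, 479]) cube([1412, 128, 16]);


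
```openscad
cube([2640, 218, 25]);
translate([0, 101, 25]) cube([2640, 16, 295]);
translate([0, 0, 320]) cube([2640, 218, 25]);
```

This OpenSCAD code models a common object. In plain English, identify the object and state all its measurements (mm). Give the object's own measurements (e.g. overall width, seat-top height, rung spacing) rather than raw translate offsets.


An I-beam lying along x, 2640 mm long. Overall section height 345 mm. Two flanges 218 mm wide (y) and 25 mm thick, one on the floor and one at the top; a web 16 mm thick runs between them, centred on the flange width.


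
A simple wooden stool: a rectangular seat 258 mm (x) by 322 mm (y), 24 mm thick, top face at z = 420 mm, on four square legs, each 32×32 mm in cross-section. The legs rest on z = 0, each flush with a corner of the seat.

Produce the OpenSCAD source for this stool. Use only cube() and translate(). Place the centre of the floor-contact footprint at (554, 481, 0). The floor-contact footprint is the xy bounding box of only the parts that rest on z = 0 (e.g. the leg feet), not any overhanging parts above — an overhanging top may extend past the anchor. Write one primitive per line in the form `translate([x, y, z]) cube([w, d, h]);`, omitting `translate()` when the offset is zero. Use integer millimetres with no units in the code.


translate([425, 320, 396]) cube([258, 322, 24]);
translate([425, 320, 0]) cube([32, 32, 396]);
translate([651, 320, 0]) cube([32, 32, 396]);
translate([425, 610, 0]) cube([32, 32, 396]);
translate([651, 610, 0]) cube([32, 32, 396]);


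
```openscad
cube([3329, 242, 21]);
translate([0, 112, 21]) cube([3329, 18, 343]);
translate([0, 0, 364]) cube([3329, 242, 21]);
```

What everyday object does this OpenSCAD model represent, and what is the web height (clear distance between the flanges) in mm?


An I-beam. The web height is 343 mm.

Two wide flanges with a thin centred web — an I-beam. Overall 385 mm minus two 21 mm flanges gives a web of 385 − 2·21 = 343 mm.


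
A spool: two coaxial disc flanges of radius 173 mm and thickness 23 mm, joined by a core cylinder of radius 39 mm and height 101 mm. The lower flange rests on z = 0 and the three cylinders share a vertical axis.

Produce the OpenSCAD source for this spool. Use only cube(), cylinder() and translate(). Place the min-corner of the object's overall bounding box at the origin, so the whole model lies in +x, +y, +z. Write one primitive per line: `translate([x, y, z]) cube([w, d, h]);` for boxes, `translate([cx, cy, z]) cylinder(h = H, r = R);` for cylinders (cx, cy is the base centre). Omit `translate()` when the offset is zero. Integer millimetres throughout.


translate([173, 173, 0]) cylinder(h = 23, r = 173);
translate([173, 173, 23]) cylinder(h = 101, r = 39);
translate([173, 173, 124]) cylinder(h = 23, r = 173);


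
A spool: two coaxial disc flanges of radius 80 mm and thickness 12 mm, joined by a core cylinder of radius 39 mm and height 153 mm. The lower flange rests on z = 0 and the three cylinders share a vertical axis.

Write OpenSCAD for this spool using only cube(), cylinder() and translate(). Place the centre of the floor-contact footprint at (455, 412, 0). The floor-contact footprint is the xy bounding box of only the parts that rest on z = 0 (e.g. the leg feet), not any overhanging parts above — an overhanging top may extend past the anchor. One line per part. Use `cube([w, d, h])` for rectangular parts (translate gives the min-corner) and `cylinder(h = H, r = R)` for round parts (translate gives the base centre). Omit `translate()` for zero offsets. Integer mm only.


translate([455, 412, 0]) cylinder(h = 12, r = 80);
translate([455, 412, 12]) cylinder(h = 153, r = 39);
translate([455, 412, 165]) cylinder(h = 12, r = 80);


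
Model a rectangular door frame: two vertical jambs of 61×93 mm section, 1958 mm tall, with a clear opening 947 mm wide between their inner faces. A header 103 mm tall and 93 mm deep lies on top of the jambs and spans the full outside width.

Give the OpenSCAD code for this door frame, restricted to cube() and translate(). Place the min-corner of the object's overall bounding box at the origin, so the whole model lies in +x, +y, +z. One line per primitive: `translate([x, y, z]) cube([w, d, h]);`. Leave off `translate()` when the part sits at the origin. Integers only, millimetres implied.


cube([61, 93, 1958]);
translate([1008, 0, 0]) cube([61, 93, 1958]);
translate([0, 0, 1958]) cube([1069, 93, 103]);


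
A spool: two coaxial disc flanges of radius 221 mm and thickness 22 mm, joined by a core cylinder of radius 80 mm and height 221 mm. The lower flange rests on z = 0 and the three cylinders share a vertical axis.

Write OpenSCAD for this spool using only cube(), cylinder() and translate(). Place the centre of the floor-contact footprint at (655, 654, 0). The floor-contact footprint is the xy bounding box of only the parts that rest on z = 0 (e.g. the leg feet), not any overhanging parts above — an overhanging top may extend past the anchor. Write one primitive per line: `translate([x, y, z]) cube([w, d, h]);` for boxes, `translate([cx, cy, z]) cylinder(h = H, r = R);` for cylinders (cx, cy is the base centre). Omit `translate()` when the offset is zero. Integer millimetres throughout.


translate([655, 654, 0]) cylinder(h = 22, r = 221);
translate([655, 654, 22]) cylinder(h = 221, r = 80);
translate([655, 654, 243]) cylinder(h = 22, r = 221);
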